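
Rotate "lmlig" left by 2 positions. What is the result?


Input: "lmlig", rotate left by 2
First 2 characters: "lm"
Remaining characters: "lig"
Concatenate remaining + first: "lig" + "lm" = "liglm"

liglm


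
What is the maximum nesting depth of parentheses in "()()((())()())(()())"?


Input: "()()((())()())(()())"
Tracking depth:
  Position 0 '(': depth becomes 1
  Position 1 ')': depth becomes 0
  Position 2 '(': depth becomes 1
  Position 3 ')': depth becomes 0
  Position 4 '(': depth becomes 1
  Position 5 '(': depth becomes 2
  Position 6 '(': depth becomes 3
  Position 7 ')': depth becomes 2
  Position 8 ')': depth becomes 1
  Position 9 '(': depth becomes 2
  Position 10 ')': depth becomes 1
  Position 11 '(': depth becomes 2
  Position 12 ')': depth becomes 1
  Position 13 ')': depth becomes 0
  Position 14 '(': depth becomes 1
  Position 15 '(': depth becomes 2
  Position 16 ')': depth becomes 1
  Position 17 '(': depth becomes 2
  Position 18 ')': depth becomes 1
  Position 19 ')': depth becomes 0
Maximum depth reached: 3

3


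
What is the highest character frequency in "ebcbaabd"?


Input: ebcbaabd
Character counts:
  'a': 2
  'b': 3
  'c': 1
  'd': 1
  'e': 1
Maximum frequency: 3

3


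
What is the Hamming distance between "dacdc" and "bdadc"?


Comparing "dacdc" and "bdadc" position by position:
  Position 0: 'd' vs 'b' => differ
  Position 1: 'a' vs 'd' => differ
  Position 2: 'c' vs 'a' => differ
  Position 3: 'd' vs 'd' => same
  Position 4: 'c' vs 'c' => same
Total differences (Hamming distance): 3

3


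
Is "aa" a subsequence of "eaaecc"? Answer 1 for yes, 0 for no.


Check if "aa" is a subsequence of "eaaecc"
Greedy scan:
  Position 0 ('e'): no match needed
  Position 1 ('a'): matches sub[0] = 'a'
  Position 2 ('a'): matches sub[1] = 'a'
  Position 3 ('e'): no match needed
  Position 4 ('c'): no match needed
  Position 5 ('c'): no match needed
All 2 characters matched => is a subsequence

1


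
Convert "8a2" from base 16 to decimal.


Input: "8a2" in base 16
Positional expansion:
  Digit '8' (value 8) x 16^2 = 2048
  Digit 'a' (value 10) x 16^1 = 160
  Digit '2' (value 2) x 16^0 = 2
Sum = 2210

2210


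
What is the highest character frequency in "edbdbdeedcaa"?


Input: edbdbdeedcaa
Character counts:
  'a': 2
  'b': 2
  'c': 1
  'd': 4
  'e': 3
Maximum frequency: 4

4


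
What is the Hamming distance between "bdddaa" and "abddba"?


Comparing "bdddaa" and "abddba" position by position:
  Position 0: 'b' vs 'a' => differ
  Position 1: 'd' vs 'b' => differ
  Position 2: 'd' vs 'd' => same
  Position 3: 'd' vs 'd' => same
  Position 4: 'a' vs 'b' => differ
  Position 5: 'a' vs 'a' => same
Total differences (Hamming distance): 3

3


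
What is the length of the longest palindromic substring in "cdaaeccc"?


Input: "cdaaeccc"
Checking substrings for palindromes:
  [5:8] "ccc" (len 3) => palindrome
  [2:4] "aa" (len 2) => palindrome
  [5:7] "cc" (len 2) => palindrome
  [6:8] "cc" (len 2) => palindrome
Longest palindromic substring: "ccc" with length 3

3


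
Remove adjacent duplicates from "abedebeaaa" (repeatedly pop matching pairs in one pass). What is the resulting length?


Input: abedebeaaa
Stack-based adjacent duplicate removal:
  Read 'a': push. Stack: a
  Read 'b': push. Stack: ab
  Read 'e': push. Stack: abe
  Read 'd': push. Stack: abed
  Read 'e': push. Stack: abede
  Read 'b': push. Stack: abedeb
  Read 'e': push. Stack: abedebe
  Read 'a': push. Stack: abedebea
  Read 'a': matches stack top 'a' => pop. Stack: abedebe
  Read 'a': push. Stack: abedebea
Final stack: "abedebea" (length 8)

8


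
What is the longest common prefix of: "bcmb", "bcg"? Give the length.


Words: bcmb, bcg
  Position 0: all 'b' => match
  Position 1: all 'c' => match
  Position 2: ('m', 'g') => mismatch, stop
LCP = "bc" (length 2)

2


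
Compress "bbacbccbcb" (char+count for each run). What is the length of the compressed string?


Input: bbacbccbcb
Runs:
  'b' x 2 => "b2"
  'a' x 1 => "a1"
  'c' x 1 => "c1"
  'b' x 1 => "b1"
  'c' x 2 => "c2"
  'b' x 1 => "b1"
  'c' x 1 => "c1"
  'b' x 1 => "b1"
Compressed: "b2a1c1b1c2b1c1b1"
Compressed length: 16

16


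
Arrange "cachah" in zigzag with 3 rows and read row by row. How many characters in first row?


Zigzag "cachah" into 3 rows:
Placing characters:
  'c' => row 0
  'a' => row 1
  'c' => row 2
  'h' => row 1
  'a' => row 0
  'h' => row 1
Rows:
  Row 0: "ca"
  Row 1: "ahh"
  Row 2: "c"
First row length: 2

2


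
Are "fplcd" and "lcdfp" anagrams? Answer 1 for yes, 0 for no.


Strings: "fplcd", "lcdfp"
Sorted first:  cdflp
Sorted second: cdflp
Sorted forms match => anagrams

1


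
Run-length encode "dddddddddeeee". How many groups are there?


Input: dddddddddeeee
Scanning for consecutive runs:
  Group 1: 'd' x 9 (positions 0-8)
  Group 2: 'e' x 4 (positions 9-12)
Total groups: 2

2


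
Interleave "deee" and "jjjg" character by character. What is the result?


Interleaving "deee" and "jjjg":
  Position 0: 'd' from first, 'j' from second => "dj"
  Position 1: 'e' from first, 'j' from second => "ej"
  Position 2: 'e' from first, 'j' from second => "ej"
  Position 3: 'e' from first, 'g' from second => "eg"
Result: djejejeg

djejejeg


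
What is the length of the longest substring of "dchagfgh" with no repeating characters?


Input: "dchagfgh"
Sliding window (track last position of each char):
  Position 0 ('d'): window [0,0] length 1 -- new best
  Position 1 ('c'): window [0,1] length 2 -- new best
  Position 2 ('h'): window [0,2] length 3 -- new best
  Position 3 ('a'): window [0,3] length 4 -- new best
  Position 4 ('g'): window [0,4] length 5 -- new best
  Position 5 ('f'): window [0,5] length 6 -- new best
  Position 6 ('g'): repeat (last at 4), move window start to 5
  Position 6 ('g'): window [5,6] length 2
  Position 7 ('h'): window [5,7] length 3
Longest substring with no repeats: "dchagf" with length 6

6


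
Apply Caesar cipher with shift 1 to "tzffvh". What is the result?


Caesar cipher: shift "tzffvh" by 1
  't' (pos 19) + 1 = pos 20 = 'u'
  'z' (pos 25) + 1 = pos 0 = 'a'
  'f' (pos 5) + 1 = pos 6 = 'g'
  'f' (pos 5) + 1 = pos 6 = 'g'
  'v' (pos 21) + 1 = pos 22 = 'w'
  'h' (pos 7) + 1 = pos 8 = 'i'
Result: uaggwi

uaggwi


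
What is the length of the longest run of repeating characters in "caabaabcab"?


Input: "caabaabcab"
Scanning for longest run:
  Position 1 ('a'): new char, reset run to 1
  Position 2 ('a'): continues run of 'a', length=2
  Position 3 ('b'): new char, reset run to 1
  Position 4 ('a'): new char, reset run to 1
  Position 5 ('a'): continues run of 'a', length=2
  Position 6 ('b'): new char, reset run to 1
  Position 7 ('c'): new char, reset run to 1
  Position 8 ('a'): new char, reset run to 1
  Position 9 ('b'): new char, reset run to 1
Longest run: 'a' with length 2

2


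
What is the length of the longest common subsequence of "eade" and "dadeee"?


LCS of "eade" and "dadeee"
DP table:
           d    a    d    e    e    e
      0    0    0    0    0    0    0
  e   0    0    0    0    1    1    1
  a   0    0    1    1    1    1    1
  d   0    1    1    2    2    2    2
  e   0    1    1    2    3    3    3
LCS length = dp[4][6] = 3

3


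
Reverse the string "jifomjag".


Input: jifomjag
Reading characters right to left:
  Position 7: 'g'
  Position 6: 'a'
  Position 5: 'j'
  Position 4: 'm'
  Position 3: 'o'
  Position 2: 'f'
  Position 1: 'i'
  Position 0: 'j'
Reversed: gajmofij

gajmofij


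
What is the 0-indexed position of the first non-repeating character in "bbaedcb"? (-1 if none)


Input: bbaedcb
Character frequencies:
  'a': 1
  'b': 3
  'c': 1
  'd': 1
  'e': 1
Scanning left to right for freq == 1:
  Position 0 ('b'): freq=3, skip
  Position 1 ('b'): freq=3, skip
  Position 2 ('a'): unique! => answer = 2

2


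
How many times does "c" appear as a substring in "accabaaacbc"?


Searching for "c" in "accabaaacbc"
Scanning each position:
  Position 0: "a" => no
  Position 1: "c" => MATCH
  Position 2: "c" => MATCH
  Position 3: "a" => no
  Position 4: "b" => no
  Position 5: "a" => no
  Position 6: "a" => no
  Position 7: "a" => no
  Position 8: "c" => MATCH
  Position 9: "b" => no
  Position 10: "c" => MATCH
Total occurrences: 4

4


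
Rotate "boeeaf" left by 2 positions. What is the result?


Input: "boeeaf", rotate left by 2
First 2 characters: "bo"
Remaining characters: "eeaf"
Concatenate remaining + first: "eeaf" + "bo" = "eeafbo"

eeafbo


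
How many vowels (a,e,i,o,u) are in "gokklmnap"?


Input: gokklmnap
Checking each character:
  'g' at position 0: consonant
  'o' at position 1: vowel (running total: 1)
  'k' at position 2: consonant
  'k' at position 3: consonant
  'l' at position 4: consonant
  'm' at position 5: consonant
  'n' at position 6: consonant
  'a' at position 7: vowel (running total: 2)
  'p' at position 8: consonant
Total vowels: 2

2


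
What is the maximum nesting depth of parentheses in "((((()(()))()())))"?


Input: "((((()(()))()())))"
Tracking depth:
  Position 0 '(': depth becomes 1
  Position 1 '(': depth becomes 2
  Position 2 '(': depth becomes 3
  Position 3 '(': depth becomes 4
  Position 4 '(': depth becomes 5
  Position 5 ')': depth becomes 4
  Position 6 '(': depth becomes 5
  Position 7 '(': depth becomes 6
  Position 8 ')': depth becomes 5
  Position 9 ')': depth becomes 4
  Position 10 ')': depth becomes 3
  Position 11 '(': depth becomes 4
  Position 12 ')': depth becomes 3
  Position 13 '(': depth becomes 4
  Position 14 ')': depth becomes 3
  Position 15 ')': depth becomes 2
  Position 16 ')': depth becomes 1
  Position 17 ')': depth becomes 0
Maximum depth reached: 6

6


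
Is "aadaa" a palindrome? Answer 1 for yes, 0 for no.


Input: aadaa
Reversed: aadaa
  Compare pos 0 ('a') with pos 4 ('a'): match
  Compare pos 1 ('a') with pos 3 ('a'): match
Result: palindrome

1


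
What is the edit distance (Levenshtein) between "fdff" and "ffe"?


Computing edit distance: "fdff" -> "ffe"
DP table:
           f    f    e
      0    1    2    3
  f   1    0    1    2
  d   2    1    1    2
  f   3    2    1    2
  f   4    3    2    2
Edit distance = dp[4][3] = 2

2


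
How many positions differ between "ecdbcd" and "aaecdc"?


Comparing "ecdbcd" and "aaecdc" position by position:
  Position 0: 'e' vs 'a' => DIFFER
  Position 1: 'c' vs 'a' => DIFFER
  Position 2: 'd' vs 'e' => DIFFER
  Position 3: 'b' vs 'c' => DIFFER
  Position 4: 'c' vs 'd' => DIFFER
  Position 5: 'd' vs 'c' => DIFFER
Positions that differ: 6

6


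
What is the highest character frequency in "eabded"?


Input: eabded
Character counts:
  'a': 1
  'b': 1
  'd': 2
  'e': 2
Maximum frequency: 2

2


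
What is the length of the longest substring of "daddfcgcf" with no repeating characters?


Input: "daddfcgcf"
Sliding window (track last position of each char):
  Position 0 ('d'): window [0,0] length 1 -- new best
  Position 1 ('a'): window [0,1] length 2 -- new best
  Position 2 ('d'): repeat (last at 0), move window start to 1
  Position 2 ('d'): window [1,2] length 2
  Position 3 ('d'): repeat (last at 2), move window start to 3
  Position 3 ('d'): window [3,3] length 1
  Position 4 ('f'): window [3,4] length 2
  Position 5 ('c'): window [3,5] length 3 -- new best
  Position 6 ('g'): window [3,6] length 4 -- new best
  Position 7 ('c'): repeat (last at 5), move window start to 6
  Position 7 ('c'): window [6,7] length 2
  Position 8 ('f'): window [6,8] length 3
Longest substring with no repeats: "dfcg" with length 4

4


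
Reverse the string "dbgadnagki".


Input: dbgadnagki
Reading characters right to left:
  Position 9: 'i'
  Position 8: 'k'
  Position 7: 'g'
  Position 6: 'a'
  Position 5: 'n'
  Position 4: 'd'
  Position 3: 'a'
  Position 2: 'g'
  Position 1: 'b'
  Position 0: 'd'
Reversed: ikgandagbd

ikgandagbd


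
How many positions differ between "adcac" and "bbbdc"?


Comparing "adcac" and "bbbdc" position by position:
  Position 0: 'a' vs 'b' => DIFFER
  Position 1: 'd' vs 'b' => DIFFER
  Position 2: 'c' vs 'b' => DIFFER
  Position 3: 'a' vs 'd' => DIFFER
  Position 4: 'c' vs 'c' => same
Positions that differ: 4

4


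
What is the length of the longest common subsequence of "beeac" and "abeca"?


LCS of "beeac" and "abeca"
DP table:
           a    b    e    c    a
      0    0    0    0    0    0
  b   0    0    1    1    1    1
  e   0    0    1    2    2    2
  e   0    0    1    2    2    2
  a   0    1    1    2    2    3
  c   0    1    1    2    3    3
LCS length = dp[5][5] = 3

3


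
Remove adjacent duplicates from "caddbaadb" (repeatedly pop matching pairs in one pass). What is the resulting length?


Input: caddbaadb
Stack-based adjacent duplicate removal:
  Read 'c': push. Stack: c
  Read 'a': push. Stack: ca
  Read 'd': push. Stack: cad
  Read 'd': matches stack top 'd' => pop. Stack: ca
  Read 'b': push. Stack: cab
  Read 'a': push. Stack: caba
  Read 'a': matches stack top 'a' => pop. Stack: cab
  Read 'd': push. Stack: cabd
  Read 'b': push. Stack: cabdb
Final stack: "cabdb" (length 5)

5


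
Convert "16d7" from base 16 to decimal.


Input: "16d7" in base 16
Positional expansion:
  Digit '1' (value 1) x 16^3 = 4096
  Digit '6' (value 6) x 16^2 = 1536
  Digit 'd' (value 13) x 16^1 = 208
  Digit '7' (value 7) x 16^0 = 7
Sum = 5847

5847


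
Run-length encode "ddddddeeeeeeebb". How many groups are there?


Input: ddddddeeeeeeebb
Scanning for consecutive runs:
  Group 1: 'd' x 6 (positions 0-5)
  Group 2: 'e' x 7 (positions 6-12)
  Group 3: 'b' x 2 (positions 13-14)
Total groups: 3

3


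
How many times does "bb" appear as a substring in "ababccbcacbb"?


Searching for "bb" in "ababccbcacbb"
Scanning each position:
  Position 0: "ab" => no
  Position 1: "ba" => no
  Position 2: "ab" => no
  Position 3: "bc" => no
  Position 4: "cc" => no
  Position 5: "cb" => no
  Position 6: "bc" => no
  Position 7: "ca" => no
  Position 8: "ac" => no
  Position 9: "cb" => no
  Position 10: "bb" => MATCH
Total occurrences: 1

1


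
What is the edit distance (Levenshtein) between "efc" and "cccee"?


Computing edit distance: "efc" -> "cccee"
DP table:
           c    c    c    e    e
      0    1    2    3    4    5
  e   1    1    2    3    3    4
  f   2    2    2    3    4    4
  c   3    2    2    2    3    4
Edit distance = dp[3][5] = 4

4


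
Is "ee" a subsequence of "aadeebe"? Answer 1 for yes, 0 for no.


Check if "ee" is a subsequence of "aadeebe"
Greedy scan:
  Position 0 ('a'): no match needed
  Position 1 ('a'): no match needed
  Position 2 ('d'): no match needed
  Position 3 ('e'): matches sub[0] = 'e'
  Position 4 ('e'): matches sub[1] = 'e'
  Position 5 ('b'): no match needed
  Position 6 ('e'): no match needed
All 2 characters matched => is a subsequence

1


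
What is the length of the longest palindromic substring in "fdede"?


Input: "fdede"
Checking substrings for palindromes:
  [1:4] "ded" (len 3) => palindrome
  [2:5] "ede" (len 3) => palindrome
Longest palindromic substring: "ded" with length 3

3


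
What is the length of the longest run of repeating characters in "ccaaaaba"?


Input: "ccaaaaba"
Scanning for longest run:
  Position 1 ('c'): continues run of 'c', length=2
  Position 2 ('a'): new char, reset run to 1
  Position 3 ('a'): continues run of 'a', length=2
  Position 4 ('a'): continues run of 'a', length=3
  Position 5 ('a'): continues run of 'a', length=4
  Position 6 ('b'): new char, reset run to 1
  Position 7 ('a'): new char, reset run to 1
Longest run: 'a' with length 4

4


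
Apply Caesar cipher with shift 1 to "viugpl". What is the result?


Caesar cipher: shift "viugpl" by 1
  'v' (pos 21) + 1 = pos 22 = 'w'
  'i' (pos 8) + 1 = pos 9 = 'j'
  'u' (pos 20) + 1 = pos 21 = 'v'
  'g' (pos 6) + 1 = pos 7 = 'h'
  'p' (pos 15) + 1 = pos 16 = 'q'
  'l' (pos 11) + 1 = pos 12 = 'm'
Result: wjvhqm

wjvhqm


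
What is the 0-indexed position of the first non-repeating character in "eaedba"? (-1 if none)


Input: eaedba
Character frequencies:
  'a': 2
  'b': 1
  'd': 1
  'e': 2
Scanning left to right for freq == 1:
  Position 0 ('e'): freq=2, skip
  Position 1 ('a'): freq=2, skip
  Position 2 ('e'): freq=2, skip
  Position 3 ('d'): unique! => answer = 3

3


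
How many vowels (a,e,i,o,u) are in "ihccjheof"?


Input: ihccjheof
Checking each character:
  'i' at position 0: vowel (running total: 1)
  'h' at position 1: consonant
  'c' at position 2: consonant
  'c' at position 3: consonant
  'j' at position 4: consonant
  'h' at position 5: consonant
  'e' at position 6: vowel (running total: 2)
  'o' at position 7: vowel (running total: 3)
  'f' at position 8: consonant
Total vowels: 3

3


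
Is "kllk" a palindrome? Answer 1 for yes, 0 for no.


Input: kllk
Reversed: kllk
  Compare pos 0 ('k') with pos 3 ('k'): match
  Compare pos 1 ('l') with pos 2 ('l'): match
Result: palindrome

1


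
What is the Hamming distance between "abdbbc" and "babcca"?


Comparing "abdbbc" and "babcca" position by position:
  Position 0: 'a' vs 'b' => differ
  Position 1: 'b' vs 'a' => differ
  Position 2: 'd' vs 'b' => differ
  Position 3: 'b' vs 'c' => differ
  Position 4: 'b' vs 'c' => differ
  Position 5: 'c' vs 'a' => differ
Total differences (Hamming distance): 6

6


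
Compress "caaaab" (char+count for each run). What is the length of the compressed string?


Input: caaaab
Runs:
  'c' x 1 => "c1"
  'a' x 4 => "a4"
  'b' x 1 => "b1"
Compressed: "c1a4b1"
Compressed length: 6

6


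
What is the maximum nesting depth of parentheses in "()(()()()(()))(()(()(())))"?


Input: "()(()()()(()))(()(()(())))"
Tracking depth:
  Position 0 '(': depth becomes 1
  Position 1 ')': depth becomes 0
  Position 2 '(': depth becomes 1
  Position 3 '(': depth becomes 2
  Position 4 ')': depth becomes 1
  Position 5 '(': depth becomes 2
  Position 6 ')': depth becomes 1
  Position 7 '(': depth becomes 2
  Position 8 ')': depth becomes 1
  Position 9 '(': depth becomes 2
  Position 10 '(': depth becomes 3
  Position 11 ')': depth becomes 2
  Position 12 ')': depth becomes 1
  Position 13 ')': depth becomes 0
  Position 14 '(': depth becomes 1
  Position 15 '(': depth becomes 2
  Position 16 ')': depth becomes 1
  Position 17 '(': depth becomes 2
  Position 18 '(': depth becomes 3
  Position 19 ')': depth becomes 2
  Position 20 '(': depth becomes 3
  Position 21 '(': depth becomes 4
  Position 22 ')': depth becomes 3
  Position 23 ')': depth becomes 2
  Position 24 ')': depth becomes 1
  Position 25 ')': depth becomes 0
Maximum depth reached: 4

4


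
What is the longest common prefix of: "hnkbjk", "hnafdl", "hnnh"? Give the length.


Words: hnkbjk, hnafdl, hnnh
  Position 0: all 'h' => match
  Position 1: all 'n' => match
  Position 2: ('k', 'a', 'n') => mismatch, stop
LCP = "hn" (length 2)

2


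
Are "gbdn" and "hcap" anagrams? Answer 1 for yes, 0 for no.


Strings: "gbdn", "hcap"
Sorted first:  bdgn
Sorted second: achp
Differ at position 0: 'b' vs 'a' => not anagrams

0


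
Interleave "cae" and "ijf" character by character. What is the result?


Interleaving "cae" and "ijf":
  Position 0: 'c' from first, 'i' from second => "ci"
  Position 1: 'a' from first, 'j' from second => "aj"
  Position 2: 'e' from first, 'f' from second => "ef"
Result: ciajef

ciajef


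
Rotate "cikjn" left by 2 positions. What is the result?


Input: "cikjn", rotate left by 2
First 2 characters: "ci"
Remaining characters: "kjn"
Concatenate remaining + first: "kjn" + "ci" = "kjnci"

kjnci


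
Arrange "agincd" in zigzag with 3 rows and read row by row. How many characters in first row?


Zigzag "agincd" into 3 rows:
Placing characters:
  'a' => row 0
  'g' => row 1
  'i' => row 2
  'n' => row 1
  'c' => row 0
  'd' => row 1
Rows:
  Row 0: "ac"
  Row 1: "gnd"
  Row 2: "i"
First row length: 2

2


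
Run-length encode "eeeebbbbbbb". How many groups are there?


Input: eeeebbbbbbb
Scanning for consecutive runs:
  Group 1: 'e' x 4 (positions 0-3)
  Group 2: 'b' x 7 (positions 4-10)
Total groups: 2

2


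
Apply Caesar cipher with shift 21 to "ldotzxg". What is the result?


Caesar cipher: shift "ldotzxg" by 21
  'l' (pos 11) + 21 = pos 6 = 'g'
  'd' (pos 3) + 21 = pos 24 = 'y'
  'o' (pos 14) + 21 = pos 9 = 'j'
  't' (pos 19) + 21 = pos 14 = 'o'
  'z' (pos 25) + 21 = pos 20 = 'u'
  'x' (pos 23) + 21 = pos 18 = 's'
  'g' (pos 6) + 21 = pos 1 = 'b'
Result: gyjousb

gyjousb


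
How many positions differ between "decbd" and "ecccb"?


Comparing "decbd" and "ecccb" position by position:
  Position 0: 'd' vs 'e' => DIFFER
  Position 1: 'e' vs 'c' => DIFFER
  Position 2: 'c' vs 'c' => same
  Position 3: 'b' vs 'c' => DIFFER
  Position 4: 'd' vs 'b' => DIFFER
Positions that differ: 4

4


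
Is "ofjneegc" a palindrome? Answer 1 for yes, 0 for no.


Input: ofjneegc
Reversed: cgeenjfo
  Compare pos 0 ('o') with pos 7 ('c'): MISMATCH
  Compare pos 1 ('f') with pos 6 ('g'): MISMATCH
  Compare pos 2 ('j') with pos 5 ('e'): MISMATCH
  Compare pos 3 ('n') with pos 4 ('e'): MISMATCH
Result: not a palindrome

0


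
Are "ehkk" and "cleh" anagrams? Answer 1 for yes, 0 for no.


Strings: "ehkk", "cleh"
Sorted first:  ehkk
Sorted second: cehl
Differ at position 0: 'e' vs 'c' => not anagrams

0


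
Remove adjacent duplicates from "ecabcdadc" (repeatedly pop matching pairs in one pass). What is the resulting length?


Input: ecabcdadc
Stack-based adjacent duplicate removal:
  Read 'e': push. Stack: e
  Read 'c': push. Stack: ec
  Read 'a': push. Stack: eca
  Read 'b': push. Stack: ecab
  Read 'c': push. Stack: ecabc
  Read 'd': push. Stack: ecabcd
  Read 'a': push. Stack: ecabcda
  Read 'd': push. Stack: ecabcdad
  Read 'c': push. Stack: ecabcdadc
Final stack: "ecabcdadc" (length 9)

9


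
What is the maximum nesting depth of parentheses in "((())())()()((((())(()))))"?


Input: "((())())()()((((())(()))))"
Tracking depth:
  Position 0 '(': depth becomes 1
  Position 1 '(': depth becomes 2
  Position 2 '(': depth becomes 3
  Position 3 ')': depth becomes 2
  Position 4 ')': depth becomes 1
  Position 5 '(': depth becomes 2
  Position 6 ')': depth becomes 1
  Position 7 ')': depth becomes 0
  Position 8 '(': depth becomes 1
  Position 9 ')': depth becomes 0
  Position 10 '(': depth becomes 1
  Position 11 ')': depth becomes 0
  Position 12 '(': depth becomes 1
  Position 13 '(': depth becomes 2
  Position 14 '(': depth becomes 3
  Position 15 '(': depth becomes 4
  Position 16 '(': depth becomes 5
  Position 17 ')': depth becomes 4
  Position 18 ')': depth becomes 3
  Position 19 '(': depth becomes 4
  Position 20 '(': depth becomes 5
  Position 21 ')': depth becomes 4
  Position 22 ')': depth becomes 3
  Position 23 ')': depth becomes 2
  Position 24 ')': depth becomes 1
  Position 25 ')': depth becomes 0
Maximum depth reached: 5

5


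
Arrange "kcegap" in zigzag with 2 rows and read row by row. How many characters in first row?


Zigzag "kcegap" into 2 rows:
Placing characters:
  'k' => row 0
  'c' => row 1
  'e' => row 0
  'g' => row 1
  'a' => row 0
  'p' => row 1
Rows:
  Row 0: "kea"
  Row 1: "cgp"
First row length: 3

3


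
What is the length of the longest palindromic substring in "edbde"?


Input: "edbde"
Checking substrings for palindromes:
  [0:5] "edbde" (len 5) => palindrome
  [1:4] "dbd" (len 3) => palindrome
Longest palindromic substring: "edbde" with length 5

5


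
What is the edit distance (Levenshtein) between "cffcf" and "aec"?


Computing edit distance: "cffcf" -> "aec"
DP table:
           a    e    c
      0    1    2    3
  c   1    1    2    2
  f   2    2    2    3
  f   3    3    3    3
  c   4    4    4    3
  f   5    5    5    4
Edit distance = dp[5][3] = 4

4


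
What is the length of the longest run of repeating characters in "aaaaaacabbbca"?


Input: "aaaaaacabbbca"
Scanning for longest run:
  Position 1 ('a'): continues run of 'a', length=2
  Position 2 ('a'): continues run of 'a', length=3
  Position 3 ('a'): continues run of 'a', length=4
  Position 4 ('a'): continues run of 'a', length=5
  Position 5 ('a'): continues run of 'a', length=6
  Position 6 ('c'): new char, reset run to 1
  Position 7 ('a'): new char, reset run to 1
  Position 8 ('b'): new char, reset run to 1
  Position 9 ('b'): continues run of 'b', length=2
  Position 10 ('b'): continues run of 'b', length=3
  Position 11 ('c'): new char, reset run to 1
  Position 12 ('a'): new char, reset run to 1
Longest run: 'a' with length 6

6


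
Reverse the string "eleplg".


Input: eleplg
Reading characters right to left:
  Position 5: 'g'
  Position 4: 'l'
  Position 3: 'p'
  Position 2: 'e'
  Position 1: 'l'
  Position 0: 'e'
Reversed: glpele

glpele


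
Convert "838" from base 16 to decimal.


Input: "838" in base 16
Positional expansion:
  Digit '8' (value 8) x 16^2 = 2048
  Digit '3' (value 3) x 16^1 = 48
  Digit '8' (value 8) x 16^0 = 8
Sum = 2104

2104


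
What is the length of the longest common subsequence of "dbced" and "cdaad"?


LCS of "dbced" and "cdaad"
DP table:
           c    d    a    a    d
      0    0    0    0    0    0
  d   0    0    1    1    1    1
  b   0    0    1    1    1    1
  c   0    1    1    1    1    1
  e   0    1    1    1    1    1
  d   0    1    2    2    2    2
LCS length = dp[5][5] = 2

2


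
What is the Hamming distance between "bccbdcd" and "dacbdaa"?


Comparing "bccbdcd" and "dacbdaa" position by position:
  Position 0: 'b' vs 'd' => differ
  Position 1: 'c' vs 'a' => differ
  Position 2: 'c' vs 'c' => same
  Position 3: 'b' vs 'b' => same
  Position 4: 'd' vs 'd' => same
  Position 5: 'c' vs 'a' => differ
  Position 6: 'd' vs 'a' => differ
Total differences (Hamming distance): 4

4


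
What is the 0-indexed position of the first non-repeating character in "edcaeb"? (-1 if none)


Input: edcaeb
Character frequencies:
  'a': 1
  'b': 1
  'c': 1
  'd': 1
  'e': 2
Scanning left to right for freq == 1:
  Position 0 ('e'): freq=2, skip
  Position 1 ('d'): unique! => answer = 1

1


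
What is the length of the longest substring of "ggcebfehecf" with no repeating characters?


Input: "ggcebfehecf"
Sliding window (track last position of each char):
  Position 0 ('g'): window [0,0] length 1 -- new best
  Position 1 ('g'): repeat (last at 0), move window start to 1
  Position 1 ('g'): window [1,1] length 1
  Position 2 ('c'): window [1,2] length 2 -- new best
  Position 3 ('e'): window [1,3] length 3 -- new best
  Position 4 ('b'): window [1,4] length 4 -- new best
  Position 5 ('f'): window [1,5] length 5 -- new best
  Position 6 ('e'): repeat (last at 3), move window start to 4
  Position 6 ('e'): window [4,6] length 3
  Position 7 ('h'): window [4,7] length 4
  Position 8 ('e'): repeat (last at 6), move window start to 7
  Position 8 ('e'): window [7,8] length 2
  Position 9 ('c'): window [7,9] length 3
  Position 10 ('f'): window [7,10] length 4
Longest substring with no repeats: "gcebf" with length 5

5


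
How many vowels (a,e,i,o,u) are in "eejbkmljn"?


Input: eejbkmljn
Checking each character:
  'e' at position 0: vowel (running total: 1)
  'e' at position 1: vowel (running total: 2)
  'j' at position 2: consonant
  'b' at position 3: consonant
  'k' at position 4: consonant
  'm' at position 5: consonant
  'l' at position 6: consonant
  'j' at position 7: consonant
  'n' at position 8: consonant
Total vowels: 2

2


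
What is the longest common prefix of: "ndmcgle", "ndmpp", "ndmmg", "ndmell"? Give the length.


Words: ndmcgle, ndmpp, ndmmg, ndmell
  Position 0: all 'n' => match
  Position 1: all 'd' => match
  Position 2: all 'm' => match
  Position 3: ('c', 'p', 'm', 'e') => mismatch, stop
LCP = "ndm" (length 3)

3


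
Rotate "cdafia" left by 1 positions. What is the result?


Input: "cdafia", rotate left by 1
First 1 characters: "c"
Remaining characters: "dafia"
Concatenate remaining + first: "dafia" + "c" = "dafiac"

dafiac


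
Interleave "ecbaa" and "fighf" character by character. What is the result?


Interleaving "ecbaa" and "fighf":
  Position 0: 'e' from first, 'f' from second => "ef"
  Position 1: 'c' from first, 'i' from second => "ci"
  Position 2: 'b' from first, 'g' from second => "bg"
  Position 3: 'a' from first, 'h' from second => "ah"
  Position 4: 'a' from first, 'f' from second => "af"
Result: efcibgahaf

efcibgahaf


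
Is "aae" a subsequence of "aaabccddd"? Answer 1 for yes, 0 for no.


Check if "aae" is a subsequence of "aaabccddd"
Greedy scan:
  Position 0 ('a'): matches sub[0] = 'a'
  Position 1 ('a'): matches sub[1] = 'a'
  Position 2 ('a'): no match needed
  Position 3 ('b'): no match needed
  Position 4 ('c'): no match needed
  Position 5 ('c'): no match needed
  Position 6 ('d'): no match needed
  Position 7 ('d'): no match needed
  Position 8 ('d'): no match needed
Only matched 2/3 characters => not a subsequence

0


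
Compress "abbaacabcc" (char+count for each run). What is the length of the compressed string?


Input: abbaacabcc
Runs:
  'a' x 1 => "a1"
  'b' x 2 => "b2"
  'a' x 2 => "a2"
  'c' x 1 => "c1"
  'a' x 1 => "a1"
  'b' x 1 => "b1"
  'c' x 2 => "c2"
Compressed: "a1b2a2c1a1b1c2"
Compressed length: 14

14


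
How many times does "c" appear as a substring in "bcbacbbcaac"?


Searching for "c" in "bcbacbbcaac"
Scanning each position:
  Position 0: "b" => no
  Position 1: "c" => MATCH
  Position 2: "b" => no
  Position 3: "a" => no
  Position 4: "c" => MATCH
  Position 5: "b" => no
  Position 6: "b" => no
  Position 7: "c" => MATCH
  Position 8: "a" => no
  Position 9: "a" => no
  Position 10: "c" => MATCH
Total occurrences: 4

4


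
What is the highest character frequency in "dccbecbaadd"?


Input: dccbecbaadd
Character counts:
  'a': 2
  'b': 2
  'c': 3
  'd': 3
  'e': 1
Maximum frequency: 3

3


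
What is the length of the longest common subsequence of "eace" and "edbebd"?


LCS of "eace" and "edbebd"
DP table:
           e    d    b    e    b    d
      0    0    0    0    0    0    0
  e   0    1    1    1    1    1    1
  a   0    1    1    1    1    1    1
  c   0    1    1    1    1    1    1
  e   0    1    1    1    2    2    2
LCS length = dp[4][6] = 2

2


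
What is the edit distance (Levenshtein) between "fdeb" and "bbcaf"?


Computing edit distance: "fdeb" -> "bbcaf"
DP table:
           b    b    c    a    f
      0    1    2    3    4    5
  f   1    1    2    3    4    4
  d   2    2    2    3    4    5
  e   3    3    3    3    4    5
  b   4    3    3    4    4    5
Edit distance = dp[4][5] = 5

5


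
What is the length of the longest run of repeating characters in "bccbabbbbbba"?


Input: "bccbabbbbbba"
Scanning for longest run:
  Position 1 ('c'): new char, reset run to 1
  Position 2 ('c'): continues run of 'c', length=2
  Position 3 ('b'): new char, reset run to 1
  Position 4 ('a'): new char, reset run to 1
  Position 5 ('b'): new char, reset run to 1
  Position 6 ('b'): continues run of 'b', length=2
  Position 7 ('b'): continues run of 'b', length=3
  Position 8 ('b'): continues run of 'b', length=4
  Position 9 ('b'): continues run of 'b', length=5
  Position 10 ('b'): continues run of 'b', length=6
  Position 11 ('a'): new char, reset run to 1
Longest run: 'b' with length 6

6


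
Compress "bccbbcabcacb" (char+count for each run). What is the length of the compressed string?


Input: bccbbcabcacb
Runs:
  'b' x 1 => "b1"
  'c' x 2 => "c2"
  'b' x 2 => "b2"
  'c' x 1 => "c1"
  'a' x 1 => "a1"
  'b' x 1 => "b1"
  'c' x 1 => "c1"
  'a' x 1 => "a1"
  'c' x 1 => "c1"
  'b' x 1 => "b1"
Compressed: "b1c2b2c1a1b1c1a1c1b1"
Compressed length: 20

20


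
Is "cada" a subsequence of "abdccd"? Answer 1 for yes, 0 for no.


Check if "cada" is a subsequence of "abdccd"
Greedy scan:
  Position 0 ('a'): no match needed
  Position 1 ('b'): no match needed
  Position 2 ('d'): no match needed
  Position 3 ('c'): matches sub[0] = 'c'
  Position 4 ('c'): no match needed
  Position 5 ('d'): no match needed
Only matched 1/4 characters => not a subsequence

0


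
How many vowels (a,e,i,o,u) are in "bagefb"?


Input: bagefb
Checking each character:
  'b' at position 0: consonant
  'a' at position 1: vowel (running total: 1)
  'g' at position 2: consonant
  'e' at position 3: vowel (running total: 2)
  'f' at position 4: consonant
  'b' at position 5: consonant
Total vowels: 2

2


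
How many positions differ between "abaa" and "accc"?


Comparing "abaa" and "accc" position by position:
  Position 0: 'a' vs 'a' => same
  Position 1: 'b' vs 'c' => DIFFER
  Position 2: 'a' vs 'c' => DIFFER
  Position 3: 'a' vs 'c' => DIFFER
Positions that differ: 3

3


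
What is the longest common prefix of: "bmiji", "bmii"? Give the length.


Words: bmiji, bmii
  Position 0: all 'b' => match
  Position 1: all 'm' => match
  Position 2: all 'i' => match
  Position 3: ('j', 'i') => mismatch, stop
LCP = "bmi" (length 3)

3


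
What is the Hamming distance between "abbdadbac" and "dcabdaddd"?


Comparing "abbdadbac" and "dcabdaddd" position by position:
  Position 0: 'a' vs 'd' => differ
  Position 1: 'b' vs 'c' => differ
  Position 2: 'b' vs 'a' => differ
  Position 3: 'd' vs 'b' => differ
  Position 4: 'a' vs 'd' => differ
  Position 5: 'd' vs 'a' => differ
  Position 6: 'b' vs 'd' => differ
  Position 7: 'a' vs 'd' => differ
  Position 8: 'c' vs 'd' => differ
Total differences (Hamming distance): 9

9


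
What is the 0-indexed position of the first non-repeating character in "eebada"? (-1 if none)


Input: eebada
Character frequencies:
  'a': 2
  'b': 1
  'd': 1
  'e': 2
Scanning left to right for freq == 1:
  Position 0 ('e'): freq=2, skip
  Position 1 ('e'): freq=2, skip
  Position 2 ('b'): unique! => answer = 2

2


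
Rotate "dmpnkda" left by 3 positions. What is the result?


Input: "dmpnkda", rotate left by 3
First 3 characters: "dmp"
Remaining characters: "nkda"
Concatenate remaining + first: "nkda" + "dmp" = "nkdadmp"

nkdadmp


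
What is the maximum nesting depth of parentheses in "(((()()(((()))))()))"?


Input: "(((()()(((()))))()))"
Tracking depth:
  Position 0 '(': depth becomes 1
  Position 1 '(': depth becomes 2
  Position 2 '(': depth becomes 3
  Position 3 '(': depth becomes 4
  Position 4 ')': depth becomes 3
  Position 5 '(': depth becomes 4
  Position 6 ')': depth becomes 3
  Position 7 '(': depth becomes 4
  Position 8 '(': depth becomes 5
  Position 9 '(': depth becomes 6
  Position 10 '(': depth becomes 7
  Position 11 ')': depth becomes 6
  Position 12 ')': depth becomes 5
  Position 13 ')': depth becomes 4
  Position 14 ')': depth becomes 3
  Position 15 ')': depth becomes 2
  Position 16 '(': depth becomes 3
  Position 17 ')': depth becomes 2
  Position 18 ')': depth becomes 1
  Position 19 ')': depth becomes 0
Maximum depth reached: 7

7


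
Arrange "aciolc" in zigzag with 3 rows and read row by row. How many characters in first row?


Zigzag "aciolc" into 3 rows:
Placing characters:
  'a' => row 0
  'c' => row 1
  'i' => row 2
  'o' => row 1
  'l' => row 0
  'c' => row 1
Rows:
  Row 0: "al"
  Row 1: "coc"
  Row 2: "i"
First row length: 2

2


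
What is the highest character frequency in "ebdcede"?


Input: ebdcede
Character counts:
  'b': 1
  'c': 1
  'd': 2
  'e': 3
Maximum frequency: 3

3


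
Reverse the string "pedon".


Input: pedon
Reading characters right to left:
  Position 4: 'n'
  Position 3: 'o'
  Position 2: 'd'
  Position 1: 'e'
  Position 0: 'p'
Reversed: nodep

nodep


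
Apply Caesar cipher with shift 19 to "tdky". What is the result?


Caesar cipher: shift "tdky" by 19
  't' (pos 19) + 19 = pos 12 = 'm'
  'd' (pos 3) + 19 = pos 22 = 'w'
  'k' (pos 10) + 19 = pos 3 = 'd'
  'y' (pos 24) + 19 = pos 17 = 'r'
Result: mwdr

mwdr


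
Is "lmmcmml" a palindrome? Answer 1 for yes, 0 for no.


Input: lmmcmml
Reversed: lmmcmml
  Compare pos 0 ('l') with pos 6 ('l'): match
  Compare pos 1 ('m') with pos 5 ('m'): match
  Compare pos 2 ('m') with pos 4 ('m'): match
Result: palindrome

1


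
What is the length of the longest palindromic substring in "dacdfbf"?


Input: "dacdfbf"
Checking substrings for palindromes:
  [4:7] "fbf" (len 3) => palindrome
Longest palindromic substring: "fbf" with length 3

3


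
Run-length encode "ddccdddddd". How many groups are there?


Input: ddccdddddd
Scanning for consecutive runs:
  Group 1: 'd' x 2 (positions 0-1)
  Group 2: 'c' x 2 (positions 2-3)
  Group 3: 'd' x 6 (positions 4-9)
Total groups: 3

3


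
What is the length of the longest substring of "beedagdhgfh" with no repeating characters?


Input: "beedagdhgfh"
Sliding window (track last position of each char):
  Position 0 ('b'): window [0,0] length 1 -- new best
  Position 1 ('e'): window [0,1] length 2 -- new best
  Position 2 ('e'): repeat (last at 1), move window start to 2
  Position 2 ('e'): window [2,2] length 1
  Position 3 ('d'): window [2,3] length 2
  Position 4 ('a'): window [2,4] length 3 -- new best
  Position 5 ('g'): window [2,5] length 4 -- new best
  Position 6 ('d'): repeat (last at 3), move window start to 4
  Position 6 ('d'): window [4,6] length 3
  Position 7 ('h'): window [4,7] length 4
  Position 8 ('g'): repeat (last at 5), move window start to 6
  Position 8 ('g'): window [6,8] length 3
  Position 9 ('f'): window [6,9] length 4
  Position 10 ('h'): repeat (last at 7), move window start to 8
  Position 10 ('h'): window [8,10] length 3
Longest substring with no repeats: "edag" with length 4

4


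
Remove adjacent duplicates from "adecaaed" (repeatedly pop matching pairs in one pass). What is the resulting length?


Input: adecaaed
Stack-based adjacent duplicate removal:
  Read 'a': push. Stack: a
  Read 'd': push. Stack: ad
  Read 'e': push. Stack: ade
  Read 'c': push. Stack: adec
  Read 'a': push. Stack: adeca
  Read 'a': matches stack top 'a' => pop. Stack: adec
  Read 'e': push. Stack: adece
  Read 'd': push. Stack: adeced
Final stack: "adeced" (length 6)

6


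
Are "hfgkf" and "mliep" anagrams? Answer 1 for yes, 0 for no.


Strings: "hfgkf", "mliep"
Sorted first:  ffghk
Sorted second: eilmp
Differ at position 0: 'f' vs 'e' => not anagrams

0


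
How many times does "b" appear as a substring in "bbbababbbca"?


Searching for "b" in "bbbababbbca"
Scanning each position:
  Position 0: "b" => MATCH
  Position 1: "b" => MATCH
  Position 2: "b" => MATCH
  Position 3: "a" => no
  Position 4: "b" => MATCH
  Position 5: "a" => no
  Position 6: "b" => MATCH
  Position 7: "b" => MATCH
  Position 8: "b" => MATCH
  Position 9: "c" => no
  Position 10: "a" => no
Total occurrences: 7

7


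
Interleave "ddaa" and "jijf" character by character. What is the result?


Interleaving "ddaa" and "jijf":
  Position 0: 'd' from first, 'j' from second => "dj"
  Position 1: 'd' from first, 'i' from second => "di"
  Position 2: 'a' from first, 'j' from second => "aj"
  Position 3: 'a' from first, 'f' from second => "af"
Result: djdiajaf

djdiajaf


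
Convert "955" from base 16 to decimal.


Input: "955" in base 16
Positional expansion:
  Digit '9' (value 9) x 16^2 = 2304
  Digit '5' (value 5) x 16^1 = 80
  Digit '5' (value 5) x 16^0 = 5
Sum = 2389

2389


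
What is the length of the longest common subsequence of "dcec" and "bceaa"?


LCS of "dcec" and "bceaa"
DP table:
           b    c    e    a    a
      0    0    0    0    0    0
  d   0    0    0    0    0    0
  c   0    0    1    1    1    1
  e   0    0    1    2    2    2
  c   0    0    1    2    2    2
LCS length = dp[4][5] = 2

2


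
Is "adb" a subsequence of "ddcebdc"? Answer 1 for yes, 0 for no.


Check if "adb" is a subsequence of "ddcebdc"
Greedy scan:
  Position 0 ('d'): no match needed
  Position 1 ('d'): no match needed
  Position 2 ('c'): no match needed
  Position 3 ('e'): no match needed
  Position 4 ('b'): no match needed
  Position 5 ('d'): no match needed
  Position 6 ('c'): no match needed
Only matched 0/3 characters => not a subsequence

0
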